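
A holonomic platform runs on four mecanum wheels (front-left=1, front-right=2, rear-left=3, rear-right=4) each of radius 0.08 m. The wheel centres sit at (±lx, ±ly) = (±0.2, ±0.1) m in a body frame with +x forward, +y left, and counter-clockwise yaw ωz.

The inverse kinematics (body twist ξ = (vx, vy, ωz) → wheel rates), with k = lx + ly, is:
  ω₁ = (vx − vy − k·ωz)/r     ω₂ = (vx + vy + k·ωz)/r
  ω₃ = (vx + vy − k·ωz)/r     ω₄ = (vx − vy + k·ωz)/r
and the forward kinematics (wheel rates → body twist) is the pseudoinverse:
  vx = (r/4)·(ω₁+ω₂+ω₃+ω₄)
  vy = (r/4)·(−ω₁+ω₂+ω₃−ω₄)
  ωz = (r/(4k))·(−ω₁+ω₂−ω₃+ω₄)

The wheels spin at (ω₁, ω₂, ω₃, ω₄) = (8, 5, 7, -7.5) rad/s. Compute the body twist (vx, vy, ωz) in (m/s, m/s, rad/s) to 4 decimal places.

(0.2500, 0.2300, -1.1667)

k = lx + ly = 0.2 + 0.1 = 0.3000
ω₁+ω₂+ω₃+ω₄ = 12.5000  →  vx = (0.08/4)·12.5000 = 0.2500
−ω₁+ω₂+ω₃−ω₄ = 11.5000  →  vy = (0.08/4)·11.5000 = 0.2300
−ω₁+ω₂−ω₃+ω₄ = -17.5000  →  ωz = (0.08/1.2000)·-17.5000 = -1.1667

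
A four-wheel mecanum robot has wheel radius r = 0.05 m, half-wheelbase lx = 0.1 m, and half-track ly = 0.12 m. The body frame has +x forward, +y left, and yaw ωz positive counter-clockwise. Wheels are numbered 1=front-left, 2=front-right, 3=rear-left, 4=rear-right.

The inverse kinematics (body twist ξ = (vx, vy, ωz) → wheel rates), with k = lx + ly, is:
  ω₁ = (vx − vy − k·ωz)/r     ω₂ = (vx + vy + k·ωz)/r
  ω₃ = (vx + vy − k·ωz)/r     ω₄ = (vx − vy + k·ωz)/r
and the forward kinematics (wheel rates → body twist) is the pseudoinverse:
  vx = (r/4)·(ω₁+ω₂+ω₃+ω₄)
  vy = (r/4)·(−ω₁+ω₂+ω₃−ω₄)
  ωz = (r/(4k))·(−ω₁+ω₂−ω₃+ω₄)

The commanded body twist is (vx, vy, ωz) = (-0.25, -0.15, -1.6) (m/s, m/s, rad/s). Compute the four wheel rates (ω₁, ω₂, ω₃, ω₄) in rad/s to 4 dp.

(5.0400, -15.0400, -0.9600, -9.0400)

k = lx + ly = 0.1 + 0.12 = 0.2200;  k·ωz = 0.2200·-1.6 = -0.3520
ω₁ (FL) = (vx − vy − k·ωz)/r = 0.2520/0.05 = 5.0400
ω₂ (FR) = (vx + vy + k·ωz)/r = -0.7520/0.05 = -15.0400
ω₃ (RL) = (vx + vy − k·ωz)/r = -0.0480/0.05 = -0.9600
ω₄ (RR) = (vx − vy + k·ωz)/r = -0.4520/0.05 = -9.0400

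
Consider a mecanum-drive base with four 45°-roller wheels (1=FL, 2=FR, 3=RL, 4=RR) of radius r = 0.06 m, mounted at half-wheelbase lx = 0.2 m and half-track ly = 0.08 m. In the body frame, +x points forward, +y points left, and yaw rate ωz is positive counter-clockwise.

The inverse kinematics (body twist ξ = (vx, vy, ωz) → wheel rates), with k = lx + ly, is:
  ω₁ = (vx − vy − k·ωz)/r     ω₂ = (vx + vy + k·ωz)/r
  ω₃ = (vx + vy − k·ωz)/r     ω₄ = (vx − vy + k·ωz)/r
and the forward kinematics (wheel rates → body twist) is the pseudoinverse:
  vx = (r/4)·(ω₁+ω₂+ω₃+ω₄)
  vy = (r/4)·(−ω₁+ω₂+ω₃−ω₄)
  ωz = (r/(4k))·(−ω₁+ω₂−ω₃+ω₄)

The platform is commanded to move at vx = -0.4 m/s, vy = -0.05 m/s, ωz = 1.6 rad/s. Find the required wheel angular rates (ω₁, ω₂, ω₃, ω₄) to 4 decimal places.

(-13.3000, -0.0333, -14.9667, 1.6333)

k = lx + ly = 0.2 + 0.08 = 0.2800;  k·ωz = 0.2800·1.6 = 0.4480
ω₁ (FL) = (vx − vy − k·ωz)/r = -0.7980/0.06 = -13.3000
ω₂ (FR) = (vx + vy + k·ωz)/r = -0.0020/0.06 = -0.0333
ω₃ (RL) = (vx + vy − k·ωz)/r = -0.8980/0.06 = -14.9667
ω₄ (RR) = (vx − vy + k·ωz)/r = 0.0980/0.06 = 1.6333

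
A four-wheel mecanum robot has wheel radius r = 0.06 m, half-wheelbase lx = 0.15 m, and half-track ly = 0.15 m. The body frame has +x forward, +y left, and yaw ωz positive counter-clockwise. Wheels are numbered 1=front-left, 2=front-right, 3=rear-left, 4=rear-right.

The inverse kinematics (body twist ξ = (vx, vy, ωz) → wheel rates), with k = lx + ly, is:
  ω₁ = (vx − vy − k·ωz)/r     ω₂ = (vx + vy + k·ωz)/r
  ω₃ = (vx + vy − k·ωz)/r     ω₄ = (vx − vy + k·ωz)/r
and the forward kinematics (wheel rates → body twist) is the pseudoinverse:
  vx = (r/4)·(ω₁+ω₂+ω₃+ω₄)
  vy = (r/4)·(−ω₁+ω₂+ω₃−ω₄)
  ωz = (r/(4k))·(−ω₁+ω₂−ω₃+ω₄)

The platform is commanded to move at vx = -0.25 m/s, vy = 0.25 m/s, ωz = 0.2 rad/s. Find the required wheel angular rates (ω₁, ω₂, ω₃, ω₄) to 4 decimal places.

k = lx + ly = 0.15 + 0.15 = 0.3000;  k·ωz = 0.3000·0.2 = 0.0600
ω₁ (FL) = (vx − vy − k·ωz)/r = -0.5600/0.06 = -9.3333
ω₂ (FR) = (vx + vy + k·ωz)/r = 0.0600/0.06 = 1.0000
ω₃ (RL) = (vx + vy − k·ωz)/r = -0.0600/0.06 = -1.0000
ω₄ (RR) = (vx − vy + k·ωz)/r = -0.4400/0.06 = -7.3333

(-9.3333, 1.0000, -1.0000, -7.3333)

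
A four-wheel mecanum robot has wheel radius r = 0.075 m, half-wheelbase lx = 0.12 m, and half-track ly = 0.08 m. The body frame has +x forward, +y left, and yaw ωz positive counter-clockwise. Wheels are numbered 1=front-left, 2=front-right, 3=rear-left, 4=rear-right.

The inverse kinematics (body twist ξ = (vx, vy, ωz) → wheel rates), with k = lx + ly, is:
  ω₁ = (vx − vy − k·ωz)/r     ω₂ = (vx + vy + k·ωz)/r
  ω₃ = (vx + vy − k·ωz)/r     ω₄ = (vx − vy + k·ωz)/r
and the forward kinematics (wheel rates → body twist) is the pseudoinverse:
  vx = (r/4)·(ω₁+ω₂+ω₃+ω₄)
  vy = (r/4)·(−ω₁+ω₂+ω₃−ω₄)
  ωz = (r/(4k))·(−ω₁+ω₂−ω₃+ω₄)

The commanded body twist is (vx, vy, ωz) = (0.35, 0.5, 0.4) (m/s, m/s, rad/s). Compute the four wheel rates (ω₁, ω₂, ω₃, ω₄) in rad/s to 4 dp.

k = lx + ly = 0.12 + 0.08 = 0.2000;  k·ωz = 0.2000·0.4 = 0.0800
ω₁ (FL) = (vx − vy − k·ωz)/r = -0.2300/0.075 = -3.0667
ω₂ (FR) = (vx + vy + k·ωz)/r = 0.9300/0.075 = 12.4000
ω₃ (RL) = (vx + vy − k·ωz)/r = 0.7700/0.075 = 10.2667
ω₄ (RR) = (vx − vy + k·ωz)/r = -0.0700/0.075 = -0.9333

(-3.0667, 12.4000, 10.2667, -0.9333)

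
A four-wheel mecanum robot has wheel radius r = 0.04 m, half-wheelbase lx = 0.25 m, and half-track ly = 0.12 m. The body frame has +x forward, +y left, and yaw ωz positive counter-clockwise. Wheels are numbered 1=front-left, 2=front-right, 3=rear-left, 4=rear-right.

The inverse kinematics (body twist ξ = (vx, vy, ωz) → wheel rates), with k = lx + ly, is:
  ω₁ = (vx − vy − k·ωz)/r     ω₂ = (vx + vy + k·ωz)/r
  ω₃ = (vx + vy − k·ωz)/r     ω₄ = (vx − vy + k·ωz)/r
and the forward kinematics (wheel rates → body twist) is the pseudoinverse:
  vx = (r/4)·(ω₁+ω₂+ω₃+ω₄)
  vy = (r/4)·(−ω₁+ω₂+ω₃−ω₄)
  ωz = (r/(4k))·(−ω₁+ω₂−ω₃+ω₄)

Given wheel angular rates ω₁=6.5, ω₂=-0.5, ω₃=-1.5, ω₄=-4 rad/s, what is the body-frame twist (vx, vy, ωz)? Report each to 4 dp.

(0.0050, -0.0450, -0.2568)

k = lx + ly = 0.25 + 0.12 = 0.3700
ω₁+ω₂+ω₃+ω₄ = 0.5000  →  vx = (0.04/4)·0.5000 = 0.0050
−ω₁+ω₂+ω₃−ω₄ = -4.5000  →  vy = (0.04/4)·-4.5000 = -0.0450
−ω₁+ω₂−ω₃+ω₄ = -9.5000  →  ωz = (0.04/1.4800)·-9.5000 = -0.2568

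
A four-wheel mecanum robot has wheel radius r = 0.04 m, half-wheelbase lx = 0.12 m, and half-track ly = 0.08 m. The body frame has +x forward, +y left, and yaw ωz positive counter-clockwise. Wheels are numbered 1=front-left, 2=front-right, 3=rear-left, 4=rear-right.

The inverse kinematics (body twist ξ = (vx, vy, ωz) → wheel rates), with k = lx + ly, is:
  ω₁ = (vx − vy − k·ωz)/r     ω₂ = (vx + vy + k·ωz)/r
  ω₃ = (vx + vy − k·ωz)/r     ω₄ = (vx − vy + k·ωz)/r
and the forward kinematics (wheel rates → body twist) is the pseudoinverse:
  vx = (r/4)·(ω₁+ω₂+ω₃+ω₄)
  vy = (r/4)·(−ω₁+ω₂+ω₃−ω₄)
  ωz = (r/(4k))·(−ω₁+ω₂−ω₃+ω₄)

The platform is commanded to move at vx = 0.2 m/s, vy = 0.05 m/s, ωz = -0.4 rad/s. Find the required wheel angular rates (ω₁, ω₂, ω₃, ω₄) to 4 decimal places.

(5.7500, 4.2500, 8.2500, 1.7500)

k = lx + ly = 0.12 + 0.08 = 0.2000;  k·ωz = 0.2000·-0.4 = -0.0800
ω₁ (FL) = (vx − vy − k·ωz)/r = 0.2300/0.04 = 5.7500
ω₂ (FR) = (vx + vy + k·ωz)/r = 0.1700/0.04 = 4.2500
ω₃ (RL) = (vx + vy − k·ωz)/r = 0.3300/0.04 = 8.2500
ω₄ (RR) = (vx − vy + k·ωz)/r = 0.0700/0.04 = 1.7500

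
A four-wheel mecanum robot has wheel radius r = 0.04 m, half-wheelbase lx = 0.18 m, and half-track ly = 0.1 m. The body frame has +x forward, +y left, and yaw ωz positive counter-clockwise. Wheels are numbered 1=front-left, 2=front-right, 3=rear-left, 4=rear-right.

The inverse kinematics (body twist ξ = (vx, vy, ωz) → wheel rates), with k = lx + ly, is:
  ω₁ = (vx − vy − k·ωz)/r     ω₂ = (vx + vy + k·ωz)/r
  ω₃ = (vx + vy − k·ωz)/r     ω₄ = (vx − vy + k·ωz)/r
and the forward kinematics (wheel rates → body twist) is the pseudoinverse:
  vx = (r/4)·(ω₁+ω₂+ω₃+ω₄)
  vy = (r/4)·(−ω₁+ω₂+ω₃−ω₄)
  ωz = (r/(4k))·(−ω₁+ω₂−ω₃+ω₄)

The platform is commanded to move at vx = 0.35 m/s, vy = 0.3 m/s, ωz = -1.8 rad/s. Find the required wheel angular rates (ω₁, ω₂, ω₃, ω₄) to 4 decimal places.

k = lx + ly = 0.18 + 0.1 = 0.2800;  k·ωz = 0.2800·-1.8 = -0.5040
ω₁ (FL) = (vx − vy − k·ωz)/r = 0.5540/0.04 = 13.8500
ω₂ (FR) = (vx + vy + k·ωz)/r = 0.1460/0.04 = 3.6500
ω₃ (RL) = (vx + vy − k·ωz)/r = 1.1540/0.04 = 28.8500
ω₄ (RR) = (vx − vy + k·ωz)/r = -0.4540/0.04 = -11.3500

(13.8500, 3.6500, 28.8500, -11.3500)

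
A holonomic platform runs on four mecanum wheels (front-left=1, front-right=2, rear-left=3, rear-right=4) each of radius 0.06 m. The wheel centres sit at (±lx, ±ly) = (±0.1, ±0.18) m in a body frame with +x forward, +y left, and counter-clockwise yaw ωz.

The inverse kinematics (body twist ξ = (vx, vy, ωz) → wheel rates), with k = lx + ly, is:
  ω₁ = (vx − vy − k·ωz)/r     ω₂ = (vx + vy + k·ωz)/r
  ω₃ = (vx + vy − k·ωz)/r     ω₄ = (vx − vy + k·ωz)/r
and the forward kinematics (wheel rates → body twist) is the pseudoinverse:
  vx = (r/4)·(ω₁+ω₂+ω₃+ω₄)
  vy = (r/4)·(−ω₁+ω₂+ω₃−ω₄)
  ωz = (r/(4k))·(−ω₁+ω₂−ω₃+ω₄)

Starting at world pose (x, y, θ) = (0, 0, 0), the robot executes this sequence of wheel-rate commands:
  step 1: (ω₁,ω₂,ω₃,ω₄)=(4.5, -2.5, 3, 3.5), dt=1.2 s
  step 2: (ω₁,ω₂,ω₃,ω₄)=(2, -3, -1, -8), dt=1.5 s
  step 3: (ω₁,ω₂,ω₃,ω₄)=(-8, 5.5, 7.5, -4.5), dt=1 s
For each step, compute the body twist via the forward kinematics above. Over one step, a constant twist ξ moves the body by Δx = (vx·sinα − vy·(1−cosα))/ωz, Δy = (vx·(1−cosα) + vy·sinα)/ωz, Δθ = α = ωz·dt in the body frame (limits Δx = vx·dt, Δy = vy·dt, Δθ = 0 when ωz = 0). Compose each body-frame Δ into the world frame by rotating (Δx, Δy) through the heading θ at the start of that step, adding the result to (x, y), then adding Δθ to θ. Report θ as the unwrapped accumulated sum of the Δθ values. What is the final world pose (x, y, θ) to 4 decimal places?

step 1: ξ=(vx,vy,ωz)=(0.1275, -0.1125, -0.3482), dt=1.2 → body Δ=(0.1208, -0.1626, -0.4179) → world pose (0.1208, -0.1626, -0.4179)
step 2: ξ=(vx,vy,ωz)=(-0.1500, 0.0300, -0.6429), dt=1.5 → body Δ=(-0.1716, 0.1387, -0.9643) → world pose (0.0202, 0.0338, -1.3821)
step 3: ξ=(vx,vy,ωz)=(0.0075, 0.3825, 0.0804), dt=1.0 → body Δ=(-0.0079, 0.3824, 0.0804) → world pose (0.3943, 0.1132, -1.3018)

(0.3943, 0.1132, -1.3018)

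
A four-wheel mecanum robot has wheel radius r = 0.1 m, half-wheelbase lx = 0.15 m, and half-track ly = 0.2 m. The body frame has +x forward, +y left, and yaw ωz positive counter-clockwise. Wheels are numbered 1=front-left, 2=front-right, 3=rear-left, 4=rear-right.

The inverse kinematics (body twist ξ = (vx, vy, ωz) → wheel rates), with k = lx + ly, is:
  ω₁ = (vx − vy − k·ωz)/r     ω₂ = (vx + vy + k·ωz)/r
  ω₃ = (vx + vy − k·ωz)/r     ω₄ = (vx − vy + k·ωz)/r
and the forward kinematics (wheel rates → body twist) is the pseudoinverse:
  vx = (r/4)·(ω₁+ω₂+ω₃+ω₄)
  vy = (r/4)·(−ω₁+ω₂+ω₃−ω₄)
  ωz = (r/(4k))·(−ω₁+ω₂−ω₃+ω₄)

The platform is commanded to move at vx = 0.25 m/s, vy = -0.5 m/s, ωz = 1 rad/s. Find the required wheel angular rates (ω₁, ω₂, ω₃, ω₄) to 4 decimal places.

k = lx + ly = 0.15 + 0.2 = 0.3500;  k·ωz = 0.3500·1 = 0.3500
ω₁ (FL) = (vx − vy − k·ωz)/r = 0.4000/0.1 = 4.0000
ω₂ (FR) = (vx + vy + k·ωz)/r = 0.1000/0.1 = 1.0000
ω₃ (RL) = (vx + vy − k·ωz)/r = -0.6000/0.1 = -6.0000
ω₄ (RR) = (vx − vy + k·ωz)/r = 1.1000/0.1 = 11.0000

(4.0000, 1.0000, -6.0000, 11.0000)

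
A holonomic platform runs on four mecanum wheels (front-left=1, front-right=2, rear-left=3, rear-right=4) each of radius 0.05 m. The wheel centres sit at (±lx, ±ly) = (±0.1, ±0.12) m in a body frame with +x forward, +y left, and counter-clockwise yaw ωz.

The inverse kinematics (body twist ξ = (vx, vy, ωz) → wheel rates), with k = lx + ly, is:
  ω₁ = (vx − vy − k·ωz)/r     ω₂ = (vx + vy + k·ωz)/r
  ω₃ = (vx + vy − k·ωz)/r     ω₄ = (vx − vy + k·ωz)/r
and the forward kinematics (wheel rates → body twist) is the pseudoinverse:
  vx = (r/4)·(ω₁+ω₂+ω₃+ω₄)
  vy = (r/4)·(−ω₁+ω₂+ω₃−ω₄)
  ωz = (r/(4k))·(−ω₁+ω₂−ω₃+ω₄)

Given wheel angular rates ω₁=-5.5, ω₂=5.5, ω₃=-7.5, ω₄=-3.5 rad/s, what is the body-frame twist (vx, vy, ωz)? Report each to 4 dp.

(-0.1375, 0.0875, 0.8523)

k = lx + ly = 0.1 + 0.12 = 0.2200
ω₁+ω₂+ω₃+ω₄ = -11.0000  →  vx = (0.05/4)·-11.0000 = -0.1375
−ω₁+ω₂+ω₃−ω₄ = 7.0000  →  vy = (0.05/4)·7.0000 = 0.0875
−ω₁+ω₂−ω₃+ω₄ = 15.0000  →  ωz = (0.05/0.8800)·15.0000 = 0.8523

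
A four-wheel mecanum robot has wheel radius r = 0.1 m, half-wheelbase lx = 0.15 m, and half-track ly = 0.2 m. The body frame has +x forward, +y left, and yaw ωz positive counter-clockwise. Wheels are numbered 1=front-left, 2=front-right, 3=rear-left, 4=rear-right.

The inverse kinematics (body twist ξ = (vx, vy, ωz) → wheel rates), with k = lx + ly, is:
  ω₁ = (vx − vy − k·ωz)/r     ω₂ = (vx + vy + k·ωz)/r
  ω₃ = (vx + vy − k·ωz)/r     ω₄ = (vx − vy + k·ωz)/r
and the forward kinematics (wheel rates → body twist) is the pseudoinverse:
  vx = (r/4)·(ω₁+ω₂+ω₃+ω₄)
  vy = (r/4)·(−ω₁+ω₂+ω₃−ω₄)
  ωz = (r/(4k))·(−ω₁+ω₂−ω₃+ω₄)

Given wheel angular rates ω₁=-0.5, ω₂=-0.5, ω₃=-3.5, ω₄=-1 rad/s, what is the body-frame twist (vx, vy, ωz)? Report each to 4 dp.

(-0.1375, -0.0625, 0.1786)

k = lx + ly = 0.15 + 0.2 = 0.3500
ω₁+ω₂+ω₃+ω₄ = -5.5000  →  vx = (0.1/4)·-5.5000 = -0.1375
−ω₁+ω₂+ω₃−ω₄ = -2.5000  →  vy = (0.1/4)·-2.5000 = -0.0625
−ω₁+ω₂−ω₃+ω₄ = 2.5000  →  ωz = (0.1/1.4000)·2.5000 = 0.1786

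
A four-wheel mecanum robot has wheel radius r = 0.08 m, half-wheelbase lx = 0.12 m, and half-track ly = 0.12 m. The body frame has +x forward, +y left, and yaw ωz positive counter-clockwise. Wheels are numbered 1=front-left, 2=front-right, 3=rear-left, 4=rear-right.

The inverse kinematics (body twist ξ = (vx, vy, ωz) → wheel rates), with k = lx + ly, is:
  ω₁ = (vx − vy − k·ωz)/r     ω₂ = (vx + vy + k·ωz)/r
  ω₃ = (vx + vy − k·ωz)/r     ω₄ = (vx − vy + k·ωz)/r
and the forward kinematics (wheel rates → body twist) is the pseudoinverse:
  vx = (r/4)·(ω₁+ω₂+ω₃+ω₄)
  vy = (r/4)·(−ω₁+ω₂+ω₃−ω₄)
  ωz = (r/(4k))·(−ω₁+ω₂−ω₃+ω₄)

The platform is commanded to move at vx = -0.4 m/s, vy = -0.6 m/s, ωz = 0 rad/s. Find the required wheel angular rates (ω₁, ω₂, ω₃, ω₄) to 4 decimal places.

(2.5000, -12.5000, -12.5000, 2.5000)

k = lx + ly = 0.12 + 0.12 = 0.2400;  k·ωz = 0.2400·0 = 0.0000
ω₁ (FL) = (vx − vy − k·ωz)/r = 0.2000/0.08 = 2.5000
ω₂ (FR) = (vx + vy + k·ωz)/r = -1.0000/0.08 = -12.5000
ω₃ (RL) = (vx + vy − k·ωz)/r = -1.0000/0.08 = -12.5000
ω₄ (RR) = (vx − vy + k·ωz)/r = 0.2000/0.08 = 2.5000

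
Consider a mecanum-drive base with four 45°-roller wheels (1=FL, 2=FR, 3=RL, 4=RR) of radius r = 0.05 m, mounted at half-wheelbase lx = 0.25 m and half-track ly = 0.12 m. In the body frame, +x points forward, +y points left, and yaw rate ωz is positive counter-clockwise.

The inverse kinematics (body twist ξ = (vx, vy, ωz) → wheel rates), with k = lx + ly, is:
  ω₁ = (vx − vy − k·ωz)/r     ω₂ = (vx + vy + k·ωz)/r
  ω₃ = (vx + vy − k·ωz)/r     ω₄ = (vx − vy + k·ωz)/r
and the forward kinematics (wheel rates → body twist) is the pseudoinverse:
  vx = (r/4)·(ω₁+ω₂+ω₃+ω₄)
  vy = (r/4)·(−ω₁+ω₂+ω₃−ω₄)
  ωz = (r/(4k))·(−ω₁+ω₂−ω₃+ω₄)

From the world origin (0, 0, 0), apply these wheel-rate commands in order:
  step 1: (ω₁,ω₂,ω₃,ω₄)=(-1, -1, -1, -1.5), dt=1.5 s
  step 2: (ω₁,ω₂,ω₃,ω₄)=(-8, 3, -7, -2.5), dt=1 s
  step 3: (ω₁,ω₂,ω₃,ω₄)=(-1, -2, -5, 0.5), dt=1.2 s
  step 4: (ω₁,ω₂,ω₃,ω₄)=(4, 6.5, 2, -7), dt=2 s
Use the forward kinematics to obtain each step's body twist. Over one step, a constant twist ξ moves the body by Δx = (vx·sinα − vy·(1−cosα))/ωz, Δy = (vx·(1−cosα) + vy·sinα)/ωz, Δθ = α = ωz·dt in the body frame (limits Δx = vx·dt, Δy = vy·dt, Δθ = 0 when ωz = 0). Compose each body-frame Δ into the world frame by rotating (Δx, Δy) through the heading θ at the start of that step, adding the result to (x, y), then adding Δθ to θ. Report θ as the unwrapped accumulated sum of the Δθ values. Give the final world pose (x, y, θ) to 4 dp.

step 1: ξ=(vx,vy,ωz)=(-0.0563, 0.0063, -0.0169), dt=1.5 → body Δ=(-0.0842, 0.0104, -0.0253) → world pose (-0.0842, 0.0104, -0.0253)
step 2: ξ=(vx,vy,ωz)=(-0.1813, 0.0813, 0.5236), dt=1.0 → body Δ=(-0.1939, 0.0312, 0.5236) → world pose (-0.2773, 0.0466, 0.4983)
step 3: ξ=(vx,vy,ωz)=(-0.0938, -0.0813, 0.1520), dt=1.2 → body Δ=(-0.1030, -0.1072, 0.1824) → world pose (-0.3165, -0.0968, 0.6807)
step 4: ξ=(vx,vy,ωz)=(0.0688, 0.1438, -0.2196), dt=2.0 → body Δ=(0.1952, 0.2486, -0.4392) → world pose (-0.3213, 0.2193, 0.2416)

(-0.3213, 0.2193, 0.2416)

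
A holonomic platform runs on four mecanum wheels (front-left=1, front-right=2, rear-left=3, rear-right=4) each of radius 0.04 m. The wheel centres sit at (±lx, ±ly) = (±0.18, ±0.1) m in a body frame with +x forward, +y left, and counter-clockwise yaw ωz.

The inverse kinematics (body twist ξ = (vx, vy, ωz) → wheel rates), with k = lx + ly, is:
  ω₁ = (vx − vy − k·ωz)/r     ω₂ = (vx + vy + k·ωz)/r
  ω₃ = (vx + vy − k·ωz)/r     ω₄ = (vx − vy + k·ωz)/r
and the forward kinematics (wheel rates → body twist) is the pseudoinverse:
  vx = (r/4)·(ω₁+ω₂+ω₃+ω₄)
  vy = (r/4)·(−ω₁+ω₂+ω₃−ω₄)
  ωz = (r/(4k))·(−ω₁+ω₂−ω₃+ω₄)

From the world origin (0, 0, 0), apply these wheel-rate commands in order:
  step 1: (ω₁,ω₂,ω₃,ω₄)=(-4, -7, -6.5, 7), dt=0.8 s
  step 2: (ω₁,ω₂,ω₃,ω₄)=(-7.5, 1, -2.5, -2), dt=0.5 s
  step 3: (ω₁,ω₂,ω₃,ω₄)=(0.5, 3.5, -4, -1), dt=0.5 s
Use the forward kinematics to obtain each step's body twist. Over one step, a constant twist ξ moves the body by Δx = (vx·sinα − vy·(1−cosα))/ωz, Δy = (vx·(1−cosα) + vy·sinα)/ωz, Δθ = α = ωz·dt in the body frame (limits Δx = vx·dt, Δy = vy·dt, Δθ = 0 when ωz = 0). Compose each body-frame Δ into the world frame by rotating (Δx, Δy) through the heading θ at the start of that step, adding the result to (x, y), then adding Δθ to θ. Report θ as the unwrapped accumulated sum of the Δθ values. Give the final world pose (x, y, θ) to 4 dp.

step 1: ξ=(vx,vy,ωz)=(-0.1050, -0.1650, 0.3750), dt=0.8 → body Δ=(-0.0631, -0.1425, 0.3000) → world pose (-0.0631, -0.1425, 0.3000)
step 2: ξ=(vx,vy,ωz)=(-0.1100, 0.0800, 0.3214), dt=0.5 → body Δ=(-0.0580, 0.0354, 0.1607) → world pose (-0.1289, -0.1258, 0.4607)
step 3: ξ=(vx,vy,ωz)=(-0.0100, 0.0000, 0.2143), dt=0.5 → body Δ=(-0.0050, -0.0003, 0.1071) → world pose (-0.1333, -0.1283, 0.5679)

(-0.1333, -0.1283, 0.5679)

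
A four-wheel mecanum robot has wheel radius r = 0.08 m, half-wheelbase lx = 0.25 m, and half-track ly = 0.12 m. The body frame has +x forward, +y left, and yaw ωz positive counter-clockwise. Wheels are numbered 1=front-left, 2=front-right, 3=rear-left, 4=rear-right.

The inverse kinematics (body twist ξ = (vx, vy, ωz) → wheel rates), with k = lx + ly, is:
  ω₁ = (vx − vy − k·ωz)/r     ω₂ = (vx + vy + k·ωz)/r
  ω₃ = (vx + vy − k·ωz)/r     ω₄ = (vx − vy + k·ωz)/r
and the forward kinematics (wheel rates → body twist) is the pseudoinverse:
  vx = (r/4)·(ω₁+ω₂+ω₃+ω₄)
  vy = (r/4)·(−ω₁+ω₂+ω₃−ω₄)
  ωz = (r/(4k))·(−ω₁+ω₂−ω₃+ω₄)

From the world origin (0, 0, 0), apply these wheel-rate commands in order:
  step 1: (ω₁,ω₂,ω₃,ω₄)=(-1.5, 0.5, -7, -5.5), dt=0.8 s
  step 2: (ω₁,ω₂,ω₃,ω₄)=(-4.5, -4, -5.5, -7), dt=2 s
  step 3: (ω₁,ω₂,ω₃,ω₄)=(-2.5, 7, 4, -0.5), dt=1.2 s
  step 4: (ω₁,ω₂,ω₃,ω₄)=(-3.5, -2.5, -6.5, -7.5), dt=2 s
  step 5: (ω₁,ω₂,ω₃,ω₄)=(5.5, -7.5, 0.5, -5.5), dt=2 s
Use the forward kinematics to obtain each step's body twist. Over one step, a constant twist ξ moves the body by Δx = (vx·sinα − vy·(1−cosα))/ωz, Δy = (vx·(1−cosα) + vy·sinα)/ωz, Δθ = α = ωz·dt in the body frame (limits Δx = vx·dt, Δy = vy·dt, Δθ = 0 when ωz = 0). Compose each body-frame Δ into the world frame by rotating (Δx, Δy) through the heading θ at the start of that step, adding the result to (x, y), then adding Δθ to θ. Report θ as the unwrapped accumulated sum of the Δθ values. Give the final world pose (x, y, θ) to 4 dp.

step 1: ξ=(vx,vy,ωz)=(-0.2700, 0.0100, 0.1892), dt=0.8 → body Δ=(-0.2158, -0.0083, 0.1514) → world pose (-0.2158, -0.0083, 0.1514)
step 2: ξ=(vx,vy,ωz)=(-0.4200, 0.0400, -0.0541), dt=2.0 → body Δ=(-0.8340, 0.1252, -0.1081) → world pose (-1.0592, -0.0103, 0.0432)
step 3: ξ=(vx,vy,ωz)=(0.1600, 0.2800, 0.2703), dt=1.2 → body Δ=(0.1346, 0.3610, 0.3243) → world pose (-0.9403, 0.3562, 0.3676)
step 4: ξ=(vx,vy,ωz)=(-0.4000, 0.0400, 0.0000), dt=2.0 → body Δ=(-0.8000, 0.0800, 0.0000) → world pose (-1.7156, 0.1433, 0.3676)
step 5: ξ=(vx,vy,ωz)=(-0.1400, -0.1400, -1.0270), dt=2.0 → body Δ=(-0.3204, 0.0790, -2.0541) → world pose (-2.0429, 0.1019, -1.6865)

(-2.0429, 0.1019, -1.6865)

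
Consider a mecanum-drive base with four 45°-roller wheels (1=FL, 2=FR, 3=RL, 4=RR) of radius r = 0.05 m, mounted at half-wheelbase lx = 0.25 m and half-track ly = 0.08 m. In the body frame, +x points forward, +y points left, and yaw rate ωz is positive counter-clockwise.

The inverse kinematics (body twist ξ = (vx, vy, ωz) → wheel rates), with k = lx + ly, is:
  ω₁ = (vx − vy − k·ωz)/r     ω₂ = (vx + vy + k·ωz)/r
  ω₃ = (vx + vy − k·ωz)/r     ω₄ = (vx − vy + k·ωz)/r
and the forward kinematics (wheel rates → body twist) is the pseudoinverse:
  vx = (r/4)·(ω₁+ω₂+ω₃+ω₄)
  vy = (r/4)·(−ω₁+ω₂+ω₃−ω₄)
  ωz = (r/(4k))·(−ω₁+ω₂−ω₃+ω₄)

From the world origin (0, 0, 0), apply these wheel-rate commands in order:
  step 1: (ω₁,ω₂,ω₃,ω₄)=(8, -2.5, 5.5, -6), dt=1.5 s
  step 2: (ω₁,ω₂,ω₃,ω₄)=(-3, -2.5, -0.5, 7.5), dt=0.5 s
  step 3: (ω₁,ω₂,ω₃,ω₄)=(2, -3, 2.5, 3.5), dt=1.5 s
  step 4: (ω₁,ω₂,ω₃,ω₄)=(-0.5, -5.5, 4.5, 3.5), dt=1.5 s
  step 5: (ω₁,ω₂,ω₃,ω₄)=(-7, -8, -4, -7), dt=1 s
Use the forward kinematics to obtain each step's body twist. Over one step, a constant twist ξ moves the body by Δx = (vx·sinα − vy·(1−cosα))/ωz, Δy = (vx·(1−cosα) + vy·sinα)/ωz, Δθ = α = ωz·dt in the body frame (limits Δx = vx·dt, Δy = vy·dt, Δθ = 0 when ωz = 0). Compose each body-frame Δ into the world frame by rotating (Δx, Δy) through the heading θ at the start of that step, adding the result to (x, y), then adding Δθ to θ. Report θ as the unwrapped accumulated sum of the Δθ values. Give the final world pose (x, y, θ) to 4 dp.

(-0.0232, 0.0812, -1.8087)

step 1: ξ=(vx,vy,ωz)=(0.0625, 0.0125, -0.8333), dt=1.5 → body Δ=(0.0814, -0.0371, -1.2500) → world pose (0.0814, -0.0371, -1.2500)
step 2: ξ=(vx,vy,ωz)=(0.0187, -0.0938, 0.3220), dt=0.5 → body Δ=(0.0131, -0.0459, 0.1610) → world pose (0.0420, -0.0640, -1.0890)
step 3: ξ=(vx,vy,ωz)=(0.0625, -0.0750, -0.1515), dt=1.5 → body Δ=(0.0802, -0.1221, -0.2273) → world pose (-0.0291, -0.1917, -1.3163)
step 4: ξ=(vx,vy,ωz)=(0.0250, -0.0500, -0.2273), dt=1.5 → body Δ=(0.0241, -0.0799, -0.3409) → world pose (-0.1003, -0.2352, -1.6572)
step 5: ξ=(vx,vy,ωz)=(-0.3250, 0.0250, -0.1515), dt=1.0 → body Δ=(-0.3219, 0.0495, -0.1515) → world pose (-0.0232, 0.0812, -1.8087)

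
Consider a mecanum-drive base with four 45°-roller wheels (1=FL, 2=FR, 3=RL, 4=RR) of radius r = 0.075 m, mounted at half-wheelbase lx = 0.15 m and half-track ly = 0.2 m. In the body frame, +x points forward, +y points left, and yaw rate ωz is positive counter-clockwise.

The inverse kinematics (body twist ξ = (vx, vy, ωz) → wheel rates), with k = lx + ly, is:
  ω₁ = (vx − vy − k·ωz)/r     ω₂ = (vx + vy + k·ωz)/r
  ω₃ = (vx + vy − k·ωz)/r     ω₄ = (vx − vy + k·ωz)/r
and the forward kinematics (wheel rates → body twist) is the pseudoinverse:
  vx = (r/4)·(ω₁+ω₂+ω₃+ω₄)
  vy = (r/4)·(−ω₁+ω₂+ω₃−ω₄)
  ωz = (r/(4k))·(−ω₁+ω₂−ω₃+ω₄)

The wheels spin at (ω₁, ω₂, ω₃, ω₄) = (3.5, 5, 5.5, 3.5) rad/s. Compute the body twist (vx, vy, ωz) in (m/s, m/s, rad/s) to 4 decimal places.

k = lx + ly = 0.15 + 0.2 = 0.3500
ω₁+ω₂+ω₃+ω₄ = 17.5000  →  vx = (0.075/4)·17.5000 = 0.3281
−ω₁+ω₂+ω₃−ω₄ = 3.5000  →  vy = (0.075/4)·3.5000 = 0.0656
−ω₁+ω₂−ω₃+ω₄ = -0.5000  →  ωz = (0.075/1.4000)·-0.5000 = -0.0268

(0.3281, 0.0656, -0.0268)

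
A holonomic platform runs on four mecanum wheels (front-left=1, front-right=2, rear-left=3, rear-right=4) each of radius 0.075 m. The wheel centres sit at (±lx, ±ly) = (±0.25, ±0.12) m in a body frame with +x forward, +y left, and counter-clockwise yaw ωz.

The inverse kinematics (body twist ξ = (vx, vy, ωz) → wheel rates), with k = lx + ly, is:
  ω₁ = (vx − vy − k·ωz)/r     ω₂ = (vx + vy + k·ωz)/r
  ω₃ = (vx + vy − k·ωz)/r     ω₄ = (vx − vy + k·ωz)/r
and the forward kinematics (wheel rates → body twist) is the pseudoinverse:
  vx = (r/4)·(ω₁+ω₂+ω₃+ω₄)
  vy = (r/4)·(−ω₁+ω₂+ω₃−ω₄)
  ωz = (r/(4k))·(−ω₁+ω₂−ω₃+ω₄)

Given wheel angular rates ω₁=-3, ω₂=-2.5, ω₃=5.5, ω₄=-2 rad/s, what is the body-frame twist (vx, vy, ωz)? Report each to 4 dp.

k = lx + ly = 0.25 + 0.12 = 0.3700
ω₁+ω₂+ω₃+ω₄ = -2.0000  →  vx = (0.075/4)·-2.0000 = -0.0375
−ω₁+ω₂+ω₃−ω₄ = 8.0000  →  vy = (0.075/4)·8.0000 = 0.1500
−ω₁+ω₂−ω₃+ω₄ = -7.0000  →  ωz = (0.075/1.4800)·-7.0000 = -0.3547

(-0.0375, 0.1500, -0.3547)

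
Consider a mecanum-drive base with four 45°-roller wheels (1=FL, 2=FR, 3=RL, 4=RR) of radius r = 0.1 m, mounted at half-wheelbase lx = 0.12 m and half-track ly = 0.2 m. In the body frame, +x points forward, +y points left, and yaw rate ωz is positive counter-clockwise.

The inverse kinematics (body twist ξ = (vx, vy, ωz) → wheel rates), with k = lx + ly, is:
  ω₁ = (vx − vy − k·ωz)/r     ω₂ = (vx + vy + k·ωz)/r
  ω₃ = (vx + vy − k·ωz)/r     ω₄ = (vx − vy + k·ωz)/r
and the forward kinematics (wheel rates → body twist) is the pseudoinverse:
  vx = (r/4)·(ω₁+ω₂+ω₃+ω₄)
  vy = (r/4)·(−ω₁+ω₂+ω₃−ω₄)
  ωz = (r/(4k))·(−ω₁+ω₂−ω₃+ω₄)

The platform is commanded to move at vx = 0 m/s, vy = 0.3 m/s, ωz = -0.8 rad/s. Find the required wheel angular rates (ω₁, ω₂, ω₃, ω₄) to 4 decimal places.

k = lx + ly = 0.12 + 0.2 = 0.3200;  k·ωz = 0.3200·-0.8 = -0.2560
ω₁ (FL) = (vx − vy − k·ωz)/r = -0.0440/0.1 = -0.4400
ω₂ (FR) = (vx + vy + k·ωz)/r = 0.0440/0.1 = 0.4400
ω₃ (RL) = (vx + vy − k·ωz)/r = 0.5560/0.1 = 5.5600
ω₄ (RR) = (vx − vy + k·ωz)/r = -0.5560/0.1 = -5.5600

(-0.4400, 0.4400, 5.5600, -5.5600)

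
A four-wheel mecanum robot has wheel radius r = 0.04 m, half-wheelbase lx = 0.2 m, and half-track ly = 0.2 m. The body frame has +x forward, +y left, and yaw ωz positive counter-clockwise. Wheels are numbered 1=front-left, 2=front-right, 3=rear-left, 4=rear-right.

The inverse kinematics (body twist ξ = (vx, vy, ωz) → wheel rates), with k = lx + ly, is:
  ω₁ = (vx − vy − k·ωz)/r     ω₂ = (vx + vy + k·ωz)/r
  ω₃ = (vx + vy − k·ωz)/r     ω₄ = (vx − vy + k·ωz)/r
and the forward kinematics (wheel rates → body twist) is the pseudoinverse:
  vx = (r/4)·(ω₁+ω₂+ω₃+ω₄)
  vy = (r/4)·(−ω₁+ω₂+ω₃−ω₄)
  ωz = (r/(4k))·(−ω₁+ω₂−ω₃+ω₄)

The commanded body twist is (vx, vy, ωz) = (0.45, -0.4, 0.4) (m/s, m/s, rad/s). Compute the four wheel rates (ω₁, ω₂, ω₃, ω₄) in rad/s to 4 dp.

(17.2500, 5.2500, -2.7500, 25.2500)

k = lx + ly = 0.2 + 0.2 = 0.4000;  k·ωz = 0.4000·0.4 = 0.1600
ω₁ (FL) = (vx − vy − k·ωz)/r = 0.6900/0.04 = 17.2500
ω₂ (FR) = (vx + vy + k·ωz)/r = 0.2100/0.04 = 5.2500
ω₃ (RL) = (vx + vy − k·ωz)/r = -0.1100/0.04 = -2.7500
ω₄ (RR) = (vx − vy + k·ωz)/r = 1.0100/0.04 = 25.2500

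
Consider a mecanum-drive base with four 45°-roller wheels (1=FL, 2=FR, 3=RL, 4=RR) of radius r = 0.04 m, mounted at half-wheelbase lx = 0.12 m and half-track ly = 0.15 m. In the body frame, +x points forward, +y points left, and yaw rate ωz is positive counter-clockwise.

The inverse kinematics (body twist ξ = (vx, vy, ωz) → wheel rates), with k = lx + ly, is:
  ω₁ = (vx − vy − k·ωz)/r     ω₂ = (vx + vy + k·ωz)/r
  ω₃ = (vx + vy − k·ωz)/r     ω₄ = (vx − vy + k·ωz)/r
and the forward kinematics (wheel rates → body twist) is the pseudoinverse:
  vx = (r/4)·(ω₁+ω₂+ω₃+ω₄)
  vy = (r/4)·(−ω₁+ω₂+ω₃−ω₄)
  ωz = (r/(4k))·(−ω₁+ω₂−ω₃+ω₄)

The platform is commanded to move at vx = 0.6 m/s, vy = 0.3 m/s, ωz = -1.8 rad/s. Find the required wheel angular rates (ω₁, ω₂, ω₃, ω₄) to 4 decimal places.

(19.6500, 10.3500, 34.6500, -4.6500)

k = lx + ly = 0.12 + 0.15 = 0.2700;  k·ωz = 0.2700·-1.8 = -0.4860
ω₁ (FL) = (vx − vy − k·ωz)/r = 0.7860/0.04 = 19.6500
ω₂ (FR) = (vx + vy + k·ωz)/r = 0.4140/0.04 = 10.3500
ω₃ (RL) = (vx + vy − k·ωz)/r = 1.3860/0.04 = 34.6500
ω₄ (RR) = (vx − vy + k·ωz)/r = -0.1860/0.04 = -4.6500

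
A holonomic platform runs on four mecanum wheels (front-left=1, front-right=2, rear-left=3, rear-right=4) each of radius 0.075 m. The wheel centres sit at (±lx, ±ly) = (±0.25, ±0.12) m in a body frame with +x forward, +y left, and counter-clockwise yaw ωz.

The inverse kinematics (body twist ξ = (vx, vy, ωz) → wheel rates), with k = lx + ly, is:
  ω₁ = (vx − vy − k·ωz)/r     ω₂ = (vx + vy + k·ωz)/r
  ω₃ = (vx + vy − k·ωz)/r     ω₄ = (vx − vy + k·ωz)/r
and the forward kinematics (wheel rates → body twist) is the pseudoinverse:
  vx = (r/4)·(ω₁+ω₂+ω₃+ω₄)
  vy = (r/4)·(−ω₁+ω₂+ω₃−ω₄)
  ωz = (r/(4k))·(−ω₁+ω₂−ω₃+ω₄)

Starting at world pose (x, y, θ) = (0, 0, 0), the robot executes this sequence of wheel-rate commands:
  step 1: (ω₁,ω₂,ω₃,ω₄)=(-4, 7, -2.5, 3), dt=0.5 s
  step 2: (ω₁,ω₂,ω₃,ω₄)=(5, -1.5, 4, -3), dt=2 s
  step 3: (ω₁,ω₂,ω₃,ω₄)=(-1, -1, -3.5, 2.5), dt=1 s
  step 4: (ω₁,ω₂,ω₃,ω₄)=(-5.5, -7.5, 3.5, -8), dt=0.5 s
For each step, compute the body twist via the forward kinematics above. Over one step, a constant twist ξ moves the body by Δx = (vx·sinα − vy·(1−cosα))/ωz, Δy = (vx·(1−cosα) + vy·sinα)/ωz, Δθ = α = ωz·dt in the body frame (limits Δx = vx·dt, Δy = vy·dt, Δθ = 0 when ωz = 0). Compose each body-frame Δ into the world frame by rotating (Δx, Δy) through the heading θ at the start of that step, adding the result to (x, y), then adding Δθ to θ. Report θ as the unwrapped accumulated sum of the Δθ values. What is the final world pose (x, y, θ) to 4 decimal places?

(0.0097, 0.1742, -0.9882)

step 1: ξ=(vx,vy,ωz)=(0.0656, 0.1031, 0.8361), dt=0.5 → body Δ=(0.0212, 0.0568, 0.4181) → world pose (0.0212, 0.0568, 0.4181)
step 2: ξ=(vx,vy,ωz)=(0.0844, 0.0094, -0.6841), dt=2.0 → body Δ=(0.1318, -0.0851, -1.3682) → world pose (0.1762, 0.0326, -0.9502)
step 3: ξ=(vx,vy,ωz)=(-0.0563, -0.1125, 0.3041), dt=1.0 → body Δ=(-0.0384, -0.1193, 0.3041) → world pose (0.0568, -0.0055, -0.6461)
step 4: ξ=(vx,vy,ωz)=(-0.3281, 0.1781, -0.6841), dt=0.5 → body Δ=(-0.1458, 0.1151, -0.3421) → world pose (0.0097, 0.1742, -0.9882)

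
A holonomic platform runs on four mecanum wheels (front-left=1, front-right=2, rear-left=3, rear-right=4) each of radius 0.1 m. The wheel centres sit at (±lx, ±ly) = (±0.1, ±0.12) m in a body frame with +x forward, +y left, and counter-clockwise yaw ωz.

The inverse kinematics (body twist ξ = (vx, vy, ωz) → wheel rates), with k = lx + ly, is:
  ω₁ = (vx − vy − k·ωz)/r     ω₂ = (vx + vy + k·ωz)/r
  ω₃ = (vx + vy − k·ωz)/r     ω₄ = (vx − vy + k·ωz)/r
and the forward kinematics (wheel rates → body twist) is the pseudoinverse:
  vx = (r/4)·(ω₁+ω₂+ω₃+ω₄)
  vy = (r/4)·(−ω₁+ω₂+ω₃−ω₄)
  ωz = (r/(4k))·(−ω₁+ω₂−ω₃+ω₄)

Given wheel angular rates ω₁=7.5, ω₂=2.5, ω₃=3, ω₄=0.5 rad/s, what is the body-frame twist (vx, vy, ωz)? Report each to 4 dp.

(0.3375, -0.0625, -0.8523)

k = lx + ly = 0.1 + 0.12 = 0.2200
ω₁+ω₂+ω₃+ω₄ = 13.5000  →  vx = (0.1/4)·13.5000 = 0.3375
−ω₁+ω₂+ω₃−ω₄ = -2.5000  →  vy = (0.1/4)·-2.5000 = -0.0625
−ω₁+ω₂−ω₃+ω₄ = -7.5000  →  ωz = (0.1/0.8800)·-7.5000 = -0.8523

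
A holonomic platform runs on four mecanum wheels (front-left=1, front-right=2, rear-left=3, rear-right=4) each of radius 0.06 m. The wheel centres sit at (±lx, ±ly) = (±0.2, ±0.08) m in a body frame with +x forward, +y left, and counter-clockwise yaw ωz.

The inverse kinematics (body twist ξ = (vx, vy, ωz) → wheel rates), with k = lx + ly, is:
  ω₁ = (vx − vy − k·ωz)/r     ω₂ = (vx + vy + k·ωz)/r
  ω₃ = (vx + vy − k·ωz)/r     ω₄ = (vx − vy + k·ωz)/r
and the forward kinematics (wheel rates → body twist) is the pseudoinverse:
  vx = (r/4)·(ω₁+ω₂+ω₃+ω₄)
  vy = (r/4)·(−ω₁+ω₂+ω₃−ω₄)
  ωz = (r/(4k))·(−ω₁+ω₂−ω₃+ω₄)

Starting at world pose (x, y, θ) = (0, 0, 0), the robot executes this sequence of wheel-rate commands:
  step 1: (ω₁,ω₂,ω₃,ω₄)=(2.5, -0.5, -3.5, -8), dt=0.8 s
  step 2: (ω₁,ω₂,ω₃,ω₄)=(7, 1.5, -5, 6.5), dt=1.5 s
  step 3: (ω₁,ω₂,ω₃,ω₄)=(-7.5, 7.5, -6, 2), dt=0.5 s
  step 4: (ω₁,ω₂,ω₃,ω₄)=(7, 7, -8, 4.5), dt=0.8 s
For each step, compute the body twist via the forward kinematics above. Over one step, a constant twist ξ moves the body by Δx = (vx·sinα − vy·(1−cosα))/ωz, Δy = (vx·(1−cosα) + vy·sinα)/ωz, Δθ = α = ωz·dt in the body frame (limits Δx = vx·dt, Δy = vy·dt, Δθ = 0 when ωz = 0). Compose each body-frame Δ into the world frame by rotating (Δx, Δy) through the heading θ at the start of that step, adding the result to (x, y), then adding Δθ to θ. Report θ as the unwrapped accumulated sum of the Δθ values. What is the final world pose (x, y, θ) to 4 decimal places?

(0.2235, -0.2936, 1.3125)

step 1: ξ=(vx,vy,ωz)=(-0.1425, 0.0225, -0.4018), dt=0.8 → body Δ=(-0.1092, 0.0359, -0.3214) → world pose (-0.1092, 0.0359, -0.3214)
step 2: ξ=(vx,vy,ωz)=(0.1500, -0.2550, 0.3214), dt=1.5 → body Δ=(0.3068, -0.3147, 0.4821) → world pose (0.0825, -0.3596, 0.1607)
step 3: ξ=(vx,vy,ωz)=(-0.0600, 0.1050, 1.2321), dt=0.5 → body Δ=(-0.0438, 0.0403, 0.6161) → world pose (0.0328, -0.3269, 0.7768)
step 4: ξ=(vx,vy,ωz)=(0.1575, -0.1875, 0.6696), dt=0.8 → body Δ=(0.1593, -0.1100, 0.5357) → world pose (0.2235, -0.2936, 1.3125)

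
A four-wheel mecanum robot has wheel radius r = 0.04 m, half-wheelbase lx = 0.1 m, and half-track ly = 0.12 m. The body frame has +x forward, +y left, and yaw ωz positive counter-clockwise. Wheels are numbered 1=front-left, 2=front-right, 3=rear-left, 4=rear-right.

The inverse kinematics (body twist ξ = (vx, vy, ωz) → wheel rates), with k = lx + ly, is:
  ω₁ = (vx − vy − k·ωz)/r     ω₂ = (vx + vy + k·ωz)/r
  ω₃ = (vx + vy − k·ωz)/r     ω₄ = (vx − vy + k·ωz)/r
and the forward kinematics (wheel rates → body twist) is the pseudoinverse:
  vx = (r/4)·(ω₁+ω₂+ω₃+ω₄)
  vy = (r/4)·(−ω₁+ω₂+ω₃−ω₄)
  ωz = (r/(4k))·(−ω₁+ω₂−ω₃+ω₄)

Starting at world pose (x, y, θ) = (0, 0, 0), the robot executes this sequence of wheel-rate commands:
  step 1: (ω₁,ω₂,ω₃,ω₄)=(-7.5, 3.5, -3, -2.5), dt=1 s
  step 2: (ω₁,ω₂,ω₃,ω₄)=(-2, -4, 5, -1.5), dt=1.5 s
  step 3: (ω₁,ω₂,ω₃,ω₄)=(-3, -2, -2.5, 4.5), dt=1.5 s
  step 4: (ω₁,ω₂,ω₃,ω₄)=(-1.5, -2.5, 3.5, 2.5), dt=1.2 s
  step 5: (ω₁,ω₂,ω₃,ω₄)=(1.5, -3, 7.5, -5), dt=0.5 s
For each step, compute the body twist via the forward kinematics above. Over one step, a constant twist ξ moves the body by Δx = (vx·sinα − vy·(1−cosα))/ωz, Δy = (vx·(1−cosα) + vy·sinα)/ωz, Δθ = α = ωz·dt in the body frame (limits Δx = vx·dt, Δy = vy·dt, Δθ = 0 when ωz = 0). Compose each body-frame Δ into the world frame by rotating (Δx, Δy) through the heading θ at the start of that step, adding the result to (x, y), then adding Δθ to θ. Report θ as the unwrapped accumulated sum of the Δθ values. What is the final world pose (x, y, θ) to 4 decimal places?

(-0.1740, 0.0860, -0.0068)

step 1: ξ=(vx,vy,ωz)=(-0.0950, 0.1050, 0.5227), dt=1.0 → body Δ=(-0.1176, 0.0760, 0.5227) → world pose (-0.1176, 0.0760, 0.5227)
step 2: ξ=(vx,vy,ωz)=(-0.0250, 0.0450, -0.3864), dt=1.5 → body Δ=(-0.0164, 0.0744, -0.5795) → world pose (-0.1689, 0.1322, -0.0568)
step 3: ξ=(vx,vy,ωz)=(-0.0300, -0.0600, 0.3636), dt=1.5 → body Δ=(-0.0189, -0.0976, 0.5455) → world pose (-0.1933, 0.0359, 0.4886)
step 4: ξ=(vx,vy,ωz)=(0.0200, 0.0000, -0.0909), dt=1.2 → body Δ=(0.0240, -0.0013, -0.1091) → world pose (-0.1715, 0.0460, 0.3795)
step 5: ξ=(vx,vy,ωz)=(0.0100, 0.0800, -0.7727), dt=0.5 → body Δ=(0.0125, 0.0381, -0.3864) → world pose (-0.1740, 0.0860, -0.0068)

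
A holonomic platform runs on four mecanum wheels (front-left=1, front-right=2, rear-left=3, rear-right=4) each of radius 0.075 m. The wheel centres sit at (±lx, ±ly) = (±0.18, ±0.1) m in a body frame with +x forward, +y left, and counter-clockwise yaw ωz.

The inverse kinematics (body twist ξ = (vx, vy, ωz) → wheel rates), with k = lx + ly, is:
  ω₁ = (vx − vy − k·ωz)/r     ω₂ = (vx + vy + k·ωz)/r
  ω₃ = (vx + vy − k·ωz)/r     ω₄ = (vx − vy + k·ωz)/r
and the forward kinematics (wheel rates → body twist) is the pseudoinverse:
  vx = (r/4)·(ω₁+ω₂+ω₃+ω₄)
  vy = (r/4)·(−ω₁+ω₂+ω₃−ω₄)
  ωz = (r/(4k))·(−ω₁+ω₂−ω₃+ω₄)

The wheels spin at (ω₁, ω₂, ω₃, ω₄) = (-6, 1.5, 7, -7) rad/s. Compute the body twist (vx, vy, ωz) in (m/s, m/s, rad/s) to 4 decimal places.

(-0.0844, 0.4031, -0.4353)

k = lx + ly = 0.18 + 0.1 = 0.2800
ω₁+ω₂+ω₃+ω₄ = -4.5000  →  vx = (0.075/4)·-4.5000 = -0.0844
−ω₁+ω₂+ω₃−ω₄ = 21.5000  →  vy = (0.075/4)·21.5000 = 0.4031
−ω₁+ω₂−ω₃+ω₄ = -6.5000  →  ωz = (0.075/1.1200)·-6.5000 = -0.4353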